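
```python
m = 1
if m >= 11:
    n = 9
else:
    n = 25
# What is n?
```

Trace:
`m = 1` → m = 1
`if m >= 11: ...` → m >= 11 is False, take else branch → n = 25
So n = 25

Answer: 25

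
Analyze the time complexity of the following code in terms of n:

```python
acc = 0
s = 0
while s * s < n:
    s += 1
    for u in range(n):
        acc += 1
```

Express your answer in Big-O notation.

Each loop level contributes: √n × n. Multiplying the contributions gives O(n√n).

Answer: O(n√n)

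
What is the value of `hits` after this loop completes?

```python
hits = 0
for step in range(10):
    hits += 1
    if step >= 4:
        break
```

Loop breaks when step reaches 4, hits is 5
`hits` takes the values: 0 → 1 → 2 → 3 → 4 → 5

Answer: 5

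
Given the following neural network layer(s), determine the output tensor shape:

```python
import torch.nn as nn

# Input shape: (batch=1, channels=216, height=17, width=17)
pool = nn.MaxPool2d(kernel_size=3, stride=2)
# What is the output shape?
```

Input: (1, 216, 17, 17) -> Output: (1, 216, 8, 8)

Answer: (1, 216, 8, 8)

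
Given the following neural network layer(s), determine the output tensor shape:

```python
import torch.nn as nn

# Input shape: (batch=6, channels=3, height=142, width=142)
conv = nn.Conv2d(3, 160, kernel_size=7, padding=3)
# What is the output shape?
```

Input: (6, 3, 142, 142) -> Output: (6, 160, 142, 142)

Answer: (6, 160, 142, 142)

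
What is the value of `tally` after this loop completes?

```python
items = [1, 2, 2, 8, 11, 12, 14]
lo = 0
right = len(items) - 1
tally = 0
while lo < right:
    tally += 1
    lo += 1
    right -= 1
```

Iterations until pointers meet (list length 7)
`tally` takes the values: 0 → 1 → 2 → 3

Answer: 3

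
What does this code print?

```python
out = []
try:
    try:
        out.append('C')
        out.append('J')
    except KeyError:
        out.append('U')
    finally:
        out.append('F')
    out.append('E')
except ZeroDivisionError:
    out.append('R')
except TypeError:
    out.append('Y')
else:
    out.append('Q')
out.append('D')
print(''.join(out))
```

Execution trace: 'C' (inner try body) → 'J' (inner try body, no exception) → 'F' (inner finally) → 'E' (try body, no exception) → 'Q' (else) → 'D' (after the try/except). Output: CJFEQD

Answer: CJFEQD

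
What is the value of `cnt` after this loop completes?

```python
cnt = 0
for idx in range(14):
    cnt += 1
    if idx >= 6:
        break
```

Loop breaks when idx reaches 6, cnt is 7
`cnt` takes the values: 0 → 1 → 2 → 3 → 4 → 5 → 6 → 7

Answer: 7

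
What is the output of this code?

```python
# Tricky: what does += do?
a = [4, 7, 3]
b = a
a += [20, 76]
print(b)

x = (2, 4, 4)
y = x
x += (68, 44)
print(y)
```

Key concept: += behavior differs for mutable vs immutable.
Step by step:
`a = [4, 7, 3]` → a = [4, 7, 3]
`b = a` → b = [4, 7, 3] (same object as a)
`a += [20, 76]` → a = [4, 7, 3, 20, 76] (same object as b); b = [4, 7, 3, 20, 76] (same object as a)
`print(b)` → prints [4, 7, 3, 20, 76]
`x = (2, 4, 4)` → x = (2, 4, 4)
`y = x` → y = (2, 4, 4)
`x += (68, 44)` → x = (2, 4, 4, 68, 44)
`print(y)` → prints (2, 4, 4)

Answer:
[4, 7, 3, 20, 76]
(2, 4, 4)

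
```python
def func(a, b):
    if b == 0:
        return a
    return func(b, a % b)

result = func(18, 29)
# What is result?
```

func(18, 29) -> func(29, 18) -> func(18, 11) -> func(11, 7) -> func(7, 4) -> func(4, 3) -> func(3, 1) -> func(1, 0) -> 1

Answer: 1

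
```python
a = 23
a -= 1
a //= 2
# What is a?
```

Trace:
`a = 23` → a = 23
`a -= 1` → a = 22
`a //= 2` → a = 11
So a = 11

Answer: 11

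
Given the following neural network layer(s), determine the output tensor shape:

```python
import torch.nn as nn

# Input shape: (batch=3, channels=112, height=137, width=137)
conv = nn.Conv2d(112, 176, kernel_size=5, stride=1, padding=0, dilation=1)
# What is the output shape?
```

Input: (3, 112, 137, 137) -> Output: (3, 176, 133, 133)

Answer: (3, 176, 133, 133)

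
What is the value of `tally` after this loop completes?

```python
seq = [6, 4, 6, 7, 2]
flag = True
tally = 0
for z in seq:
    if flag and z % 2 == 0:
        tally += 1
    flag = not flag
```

Count even values at even positions
`tally` takes the values: 0 → 1 → 2 → 3

Answer: 3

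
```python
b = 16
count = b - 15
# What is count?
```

Trace:
`b = 16` → b = 16
`count = b - 15` → count = 1
So count = 1

Answer: 1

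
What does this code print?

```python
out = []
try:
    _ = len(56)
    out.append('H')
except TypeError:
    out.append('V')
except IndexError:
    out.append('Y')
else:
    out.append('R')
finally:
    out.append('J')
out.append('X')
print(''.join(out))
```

Execution trace: 'V' (except TypeError) → 'J' (finally) → 'X' (after the try/except). Output: VJX

Answer: VJX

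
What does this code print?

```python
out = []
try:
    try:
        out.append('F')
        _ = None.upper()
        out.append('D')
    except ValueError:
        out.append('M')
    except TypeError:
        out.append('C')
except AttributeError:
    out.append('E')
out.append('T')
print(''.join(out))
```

Execution trace: 'F' (inner try body) → 'E' (outer except AttributeError) → 'T' (after the try/except). Output: FET

Answer: FET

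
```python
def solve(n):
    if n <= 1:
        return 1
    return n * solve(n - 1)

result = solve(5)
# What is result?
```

solve(5) = 5 * 4 * 3 * 2 * 1 = 120

Answer: 120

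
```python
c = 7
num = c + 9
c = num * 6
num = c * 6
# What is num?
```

Trace:
`c = 7` → c = 7
`num = c + 9` → num = 16
`c = num * 6` → c = 96
`num = c * 6` → num = 576
So num = 576

Answer: 576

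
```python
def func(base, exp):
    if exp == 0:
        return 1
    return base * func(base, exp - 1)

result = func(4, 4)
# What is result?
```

func(4, 4) = 4 * 4 * 4 * 4 = 256

Answer: 256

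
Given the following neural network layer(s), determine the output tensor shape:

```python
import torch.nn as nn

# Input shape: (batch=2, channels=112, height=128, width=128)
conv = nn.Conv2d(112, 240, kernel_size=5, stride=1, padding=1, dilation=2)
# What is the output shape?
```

Input: (2, 112, 128, 128) -> Output: (2, 240, 122, 122)

Answer: (2, 240, 122, 122)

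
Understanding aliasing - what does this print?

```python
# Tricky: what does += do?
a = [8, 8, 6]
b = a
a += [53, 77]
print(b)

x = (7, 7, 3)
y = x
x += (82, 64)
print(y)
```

Key concept: += behavior differs for mutable vs immutable.
Step by step:
`a = [8, 8, 6]` → a = [8, 8, 6]
`b = a` → b = [8, 8, 6] (same object as a)
`a += [53, 77]` → a = [8, 8, 6, 53, 77] (same object as b); b = [8, 8, 6, 53, 77] (same object as a)
`print(b)` → prints [8, 8, 6, 53, 77]
`x = (7, 7, 3)` → x = (7, 7, 3)
`y = x` → y = (7, 7, 3)
`x += (82, 64)` → x = (7, 7, 3, 82, 64)
`print(y)` → prints (7, 7, 3)

Answer:
[8, 8, 6, 53, 77]
(7, 7, 3)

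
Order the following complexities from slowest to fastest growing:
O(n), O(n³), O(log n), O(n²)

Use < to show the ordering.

Ordered by growth rate: O(log n) < O(n) < O(n²) < O(n³)

Answer: O(log n) < O(n) < O(n²) < O(n³)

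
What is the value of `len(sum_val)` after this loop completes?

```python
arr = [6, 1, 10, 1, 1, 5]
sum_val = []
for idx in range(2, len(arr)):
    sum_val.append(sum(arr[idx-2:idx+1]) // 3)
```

Number of 3-element averages
`sum_val` takes the values: [] → [5] → [5, 4] → [5, 4, 4] → [5, 4, 4, 2]
So `len(sum_val)` = 4

Answer: 4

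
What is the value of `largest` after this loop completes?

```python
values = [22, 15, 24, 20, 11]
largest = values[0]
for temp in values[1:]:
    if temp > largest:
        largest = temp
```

Maximum of [22, 15, 24, 20, 11]
`largest` takes the values: 22 → 24

Answer: 24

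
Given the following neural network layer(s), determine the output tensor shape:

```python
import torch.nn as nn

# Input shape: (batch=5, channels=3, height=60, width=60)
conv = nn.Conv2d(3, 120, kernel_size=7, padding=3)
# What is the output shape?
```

Input: (5, 3, 60, 60) -> Output: (5, 120, 60, 60)

Answer: (5, 120, 60, 60)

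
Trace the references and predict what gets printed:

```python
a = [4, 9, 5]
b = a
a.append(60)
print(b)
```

Key concept: basic list aliasing.
Step by step:
`a = [4, 9, 5]` → a = [4, 9, 5]
`b = a` → b = [4, 9, 5] (same object as a)
`a.append(60)` → a = [4, 9, 5, 60] (same object as b); b = [4, 9, 5, 60] (same object as a)
`print(b)` → prints [4, 9, 5, 60]

Answer: [4, 9, 5, 60]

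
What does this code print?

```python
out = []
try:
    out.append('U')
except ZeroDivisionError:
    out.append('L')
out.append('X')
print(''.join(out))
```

Execution trace: 'U' (try body, no exception) → 'X' (after the try/except). Output: UX

Answer: UX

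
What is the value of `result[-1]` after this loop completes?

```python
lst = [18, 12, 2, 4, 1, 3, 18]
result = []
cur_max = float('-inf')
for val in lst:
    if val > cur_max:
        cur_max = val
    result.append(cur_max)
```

Running max ends at 18
`result` takes the values: [] → [18] → [18, 18] → [18, 18, 18] → [18, 18, 18, 18] → [18, 18, 18, 18, 18] → [18, 18, 18, 18, 18, 18] → [18, 18, 18, 18, 18, 18, 18]
So `result[-1]` = 18

Answer: 18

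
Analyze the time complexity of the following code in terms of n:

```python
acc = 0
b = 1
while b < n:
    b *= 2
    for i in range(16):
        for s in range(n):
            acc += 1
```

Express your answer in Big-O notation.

Each loop level contributes: log n × 1 × n. Multiplying the contributions gives O(n log n).

Answer: O(n log n)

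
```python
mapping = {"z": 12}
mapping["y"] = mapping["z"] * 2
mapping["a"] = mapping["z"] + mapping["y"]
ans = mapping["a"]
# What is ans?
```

Trace:
`mapping = {"z": 12}` → mapping = {'z': 12}
`mapping["y"] = mapping["z"] * 2` → mapping = {'z': 12, 'y': 24}
`mapping["a"] = mapping["z"] + mapping["y"]` → mapping = {'z': 12, 'y': 24, 'a': 36}
`ans = mapping["a"]` → ans = 36
So ans = 36

Answer: 36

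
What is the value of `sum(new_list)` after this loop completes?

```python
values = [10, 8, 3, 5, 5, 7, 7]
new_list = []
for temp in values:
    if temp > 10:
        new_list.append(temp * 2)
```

Sum of doubled values > 10
`new_list` takes the values: []
So `sum(new_list)` = 0

Answer: 0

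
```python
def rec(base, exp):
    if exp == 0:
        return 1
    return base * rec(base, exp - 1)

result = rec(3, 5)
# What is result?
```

rec(3, 5) = 3 * 3 * 3 * 3 * 3 = 243

Answer: 243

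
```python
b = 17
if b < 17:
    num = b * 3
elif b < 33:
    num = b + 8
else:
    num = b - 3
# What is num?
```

Trace:
`b = 17` → b = 17
`if b < 17: ...` → b < 17 is False, b < 33 is True → num = 25
So num = 25

Answer: 25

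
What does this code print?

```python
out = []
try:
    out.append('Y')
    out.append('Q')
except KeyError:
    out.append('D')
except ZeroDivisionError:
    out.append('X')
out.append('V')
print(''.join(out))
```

Execution trace: 'Y' (try body) → 'Q' (try body, no exception) → 'V' (after the try/except). Output: YQV

Answer: YQV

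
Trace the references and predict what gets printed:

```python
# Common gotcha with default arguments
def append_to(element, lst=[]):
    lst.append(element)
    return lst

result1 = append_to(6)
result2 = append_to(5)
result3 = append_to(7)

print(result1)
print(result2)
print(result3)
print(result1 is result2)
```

Key concept: mutable default argument gotcha.
Step by step:
`result1 = append_to(6)` → result1 = [6]
`result2 = append_to(5)` → result1 = [6, 5] (same object as result2); result2 = [6, 5] (same object as result1)
`result3 = append_to(7)` → result1 = [6, 5, 7] (same object as result2, result3); result2 = [6, 5, 7] (same object as result1, result3); result3 = [6, 5, 7] (same object as result1, result2)
`print(result1)` → prints [6, 5, 7]
`print(result2)` → prints [6, 5, 7]
`print(result3)` → prints [6, 5, 7]
`print(result1 is result2)` → prints True

Answer:
[6, 5, 7]
[6, 5, 7]
[6, 5, 7]
True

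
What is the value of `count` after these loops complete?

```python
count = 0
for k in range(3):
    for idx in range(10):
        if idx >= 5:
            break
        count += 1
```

Inner breaks at 5, outer runs 3 times
`count` takes the values: 0 → 1 → 2 → 3 → 4 → 5 → 6 → 7 → 8 → 9 → 10 → 11 → 12 → 13 → 14 → 15

Answer: 15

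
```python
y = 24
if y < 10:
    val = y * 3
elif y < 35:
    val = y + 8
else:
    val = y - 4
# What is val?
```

Trace:
`y = 24` → y = 24
`if y < 10: ...` → y < 10 is False, y < 35 is True → val = 32
So val = 32

Answer: 32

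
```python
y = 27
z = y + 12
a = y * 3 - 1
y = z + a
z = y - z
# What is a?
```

Trace:
`y = 27` → y = 27
`z = y + 12` → z = 39
`a = y * 3 - 1` → a = 80
`y = z + a` → y = 119
`z = y - z` → z = 80
So a = 80

Answer: 80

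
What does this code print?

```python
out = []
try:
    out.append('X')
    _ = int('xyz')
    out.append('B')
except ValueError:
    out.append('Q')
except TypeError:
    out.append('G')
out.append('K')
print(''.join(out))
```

Execution trace: 'X' (try body) → 'Q' (except ValueError) → 'K' (after the try/except). Output: XQK

Answer: XQK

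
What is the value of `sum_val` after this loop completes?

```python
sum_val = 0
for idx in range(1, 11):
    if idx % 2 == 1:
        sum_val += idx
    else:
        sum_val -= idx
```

Add odd, subtract even
`sum_val` takes the values: 0 → 1 → -1 → 2 → -2 → 3 → -3 → 4 → -4 → 5 → -5

Answer: -5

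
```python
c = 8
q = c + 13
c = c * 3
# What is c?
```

Trace:
`c = 8` → c = 8
`q = c + 13` → q = 21
`c = c * 3` → c = 24
So c = 24

Answer: 24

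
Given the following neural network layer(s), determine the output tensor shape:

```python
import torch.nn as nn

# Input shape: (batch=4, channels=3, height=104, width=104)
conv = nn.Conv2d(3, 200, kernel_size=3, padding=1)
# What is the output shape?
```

Input: (4, 3, 104, 104) -> Output: (4, 200, 104, 104)

Answer: (4, 200, 104, 104)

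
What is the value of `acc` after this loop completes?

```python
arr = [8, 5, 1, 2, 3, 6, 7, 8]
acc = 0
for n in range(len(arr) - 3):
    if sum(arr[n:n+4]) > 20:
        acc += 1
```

Count windows with sum > 20
`acc` takes the values: 0 → 1

Answer: 1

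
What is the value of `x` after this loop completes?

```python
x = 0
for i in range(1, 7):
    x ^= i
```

XOR of 1 to 6
`x` takes the values: 0 → 1 → 3 → 0 → 4 → 1 → 7

Answer: 7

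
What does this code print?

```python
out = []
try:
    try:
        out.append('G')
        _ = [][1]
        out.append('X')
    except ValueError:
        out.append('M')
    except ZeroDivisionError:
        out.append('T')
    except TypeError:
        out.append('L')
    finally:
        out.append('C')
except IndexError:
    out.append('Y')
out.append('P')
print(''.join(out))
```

Execution trace: 'G' (inner try body) → 'C' (inner finally) → 'Y' (outer except IndexError) → 'P' (after the try/except). Output: GCYP

Answer: GCYP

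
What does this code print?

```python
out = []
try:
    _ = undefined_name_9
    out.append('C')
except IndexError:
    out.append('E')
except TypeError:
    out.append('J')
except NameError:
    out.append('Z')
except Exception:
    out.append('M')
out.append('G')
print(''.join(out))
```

Execution trace: 'Z' (except NameError) → 'G' (after the try/except). Output: ZG

Answer: ZG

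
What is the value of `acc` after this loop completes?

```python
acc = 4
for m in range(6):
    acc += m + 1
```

Start at 4, add 1 to 6 = 25
`acc` takes the values: 4 → 5 → 7 → 10 → 14 → 19 → 25

Answer: 25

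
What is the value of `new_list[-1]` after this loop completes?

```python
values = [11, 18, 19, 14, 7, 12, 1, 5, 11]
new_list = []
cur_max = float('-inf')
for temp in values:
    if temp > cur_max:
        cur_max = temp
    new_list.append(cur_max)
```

Running max ends at 19
`new_list` takes the values: [] → [11] → [11, 18] → [11, 18, 19] → [11, 18, 19, 19] → [11, 18, 19, 19, 19] → [11, 18, 19, 19, 19, 19] → [11, 18, 19, 19, 19, 19, 19] → [11, 18, 19, 19, 19, 19, 19, 19] → [11, 18, 19, 19, 19, 19, 19, 19, 19]
So `new_list[-1]` = 19

Answer: 19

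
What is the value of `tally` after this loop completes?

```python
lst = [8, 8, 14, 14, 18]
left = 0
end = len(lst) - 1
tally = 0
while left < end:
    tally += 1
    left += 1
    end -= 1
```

Iterations until pointers meet (list length 5)
`tally` takes the values: 0 → 1 → 2

Answer: 2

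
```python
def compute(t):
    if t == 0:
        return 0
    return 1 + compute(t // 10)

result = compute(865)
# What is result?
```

Count of digits of 865: 3

Answer: 3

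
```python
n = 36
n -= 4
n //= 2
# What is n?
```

Trace:
`n = 36` → n = 36
`n -= 4` → n = 32
`n //= 2` → n = 16
So n = 16

Answer: 16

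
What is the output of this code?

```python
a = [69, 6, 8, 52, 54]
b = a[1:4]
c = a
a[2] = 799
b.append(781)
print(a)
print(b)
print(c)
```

Key concept: slice vs alias.
Step by step:
`a = [69, 6, 8, 52, 54]` → a = [69, 6, 8, 52, 54]
`b = a[1:4]` → b = [6, 8, 52]
`c = a` → c = [69, 6, 8, 52, 54] (same object as a)
`a[2] = 799` → a = [69, 6, 799, 52, 54] (same object as c); c = [69, 6, 799, 52, 54] (same object as a)
`b.append(781)` → b = [6, 8, 52, 781]
`print(a)` → prints [69, 6, 799, 52, 54]
`print(b)` → prints [6, 8, 52, 781]
`print(c)` → prints [69, 6, 799, 52, 54]

Answer:
[69, 6, 799, 52, 54]
[6, 8, 52, 781]
[69, 6, 799, 52, 54]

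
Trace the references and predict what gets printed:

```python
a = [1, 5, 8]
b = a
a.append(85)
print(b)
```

Key concept: basic list aliasing.
Step by step:
`a = [1, 5, 8]` → a = [1, 5, 8]
`b = a` → b = [1, 5, 8] (same object as a)
`a.append(85)` → a = [1, 5, 8, 85] (same object as b); b = [1, 5, 8, 85] (same object as a)
`print(b)` → prints [1, 5, 8, 85]

Answer: [1, 5, 8, 85]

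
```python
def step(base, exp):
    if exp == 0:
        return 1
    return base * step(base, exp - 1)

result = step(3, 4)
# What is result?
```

step(3, 4) = 3 * 3 * 3 * 3 = 81

Answer: 81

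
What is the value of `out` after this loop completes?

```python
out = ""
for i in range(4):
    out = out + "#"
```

Repeat '#' 4 times
`out` takes the values: "" → "#" → "##" → "###" → "####"

Answer: "####"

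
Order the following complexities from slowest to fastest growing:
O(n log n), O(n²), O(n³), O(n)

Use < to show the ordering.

Ordered by growth rate: O(n) < O(n log n) < O(n²) < O(n³)

Answer: O(n) < O(n log n) < O(n²) < O(n³)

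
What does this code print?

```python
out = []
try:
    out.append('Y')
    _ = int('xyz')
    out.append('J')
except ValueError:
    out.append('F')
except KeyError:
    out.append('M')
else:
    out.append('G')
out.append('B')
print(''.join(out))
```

Execution trace: 'Y' (try body) → 'F' (except ValueError) → 'B' (after the try/except). Output: YFB

Answer: YFB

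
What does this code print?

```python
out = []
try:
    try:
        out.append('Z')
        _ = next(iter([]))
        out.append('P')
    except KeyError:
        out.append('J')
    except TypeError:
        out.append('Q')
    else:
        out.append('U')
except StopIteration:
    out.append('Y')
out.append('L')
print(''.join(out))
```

Execution trace: 'Z' (try body) → 'Y' (outer except StopIteration) → 'L' (after the try/except). Output: ZYL

Answer: ZYL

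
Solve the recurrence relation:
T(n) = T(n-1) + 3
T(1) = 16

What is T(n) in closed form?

Unrolling: T(n) = T(1) + 3·(n-1) = 16 + 3(n-1) = 3n + 13.

Answer: T(n) = 3n + 13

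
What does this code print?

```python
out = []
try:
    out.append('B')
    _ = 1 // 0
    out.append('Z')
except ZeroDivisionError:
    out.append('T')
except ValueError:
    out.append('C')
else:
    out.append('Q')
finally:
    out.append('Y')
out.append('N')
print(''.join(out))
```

Execution trace: 'B' (try body) → 'T' (except ZeroDivisionError) → 'Y' (finally) → 'N' (after the try/except). Output: BTYN

Answer: BTYN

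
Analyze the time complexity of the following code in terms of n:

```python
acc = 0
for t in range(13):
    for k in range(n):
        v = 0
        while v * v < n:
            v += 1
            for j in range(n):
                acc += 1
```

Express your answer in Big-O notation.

Each loop level contributes: 1 × n × √n × n. Multiplying the contributions gives O(n^2√n).

Answer: O(n^2√n)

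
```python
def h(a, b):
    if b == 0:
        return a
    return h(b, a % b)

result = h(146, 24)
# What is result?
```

h(146, 24) -> h(24, 2) -> h(2, 0) -> 2

Answer: 2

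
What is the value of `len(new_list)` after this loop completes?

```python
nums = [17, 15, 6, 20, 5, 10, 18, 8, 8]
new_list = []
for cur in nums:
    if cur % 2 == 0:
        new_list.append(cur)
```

Count even numbers in [17, 15, 6, 20, 5, 10, 18, 8, 8]
`new_list` takes the values: [] → [6] → [6, 20] → [6, 20, 10] → [6, 20, 10, 18] → [6, 20, 10, 18, 8] → [6, 20, 10, 18, 8, 8]
So `len(new_list)` = 6

Answer: 6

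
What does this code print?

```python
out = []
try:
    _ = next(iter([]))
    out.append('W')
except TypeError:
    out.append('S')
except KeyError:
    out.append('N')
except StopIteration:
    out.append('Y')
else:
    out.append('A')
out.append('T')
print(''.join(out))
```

Execution trace: 'Y' (except StopIteration) → 'T' (after the try/except). Output: YT

Answer: YT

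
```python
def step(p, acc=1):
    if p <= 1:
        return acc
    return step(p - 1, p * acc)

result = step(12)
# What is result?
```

Accumulator trace (n, acc): (12, 1) -> (11, 12) -> (10, 132) -> (9, 1320) -> (8, 11880) -> (7, 95040) -> (6, 665280) -> (5, 3991680) -> (4, 19958400) -> (3, 79833600) -> (2, 239500800) -> (1, 479001600) -> return 479001600

Answer: 479001600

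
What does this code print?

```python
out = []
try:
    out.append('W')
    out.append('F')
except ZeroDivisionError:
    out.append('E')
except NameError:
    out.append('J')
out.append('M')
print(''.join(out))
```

Execution trace: 'W' (try body) → 'F' (try body, no exception) → 'M' (after the try/except). Output: WFM

Answer: WFM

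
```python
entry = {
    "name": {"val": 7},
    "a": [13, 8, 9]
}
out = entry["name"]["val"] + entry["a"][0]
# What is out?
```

Trace:
`entry = { ...` → entry = {'name': {'val': 7}, 'a': [13, 8, 9]}
`out = entry["name"]["val"] + entry["a"][0]` → out = 20
So out = 20

Answer: 20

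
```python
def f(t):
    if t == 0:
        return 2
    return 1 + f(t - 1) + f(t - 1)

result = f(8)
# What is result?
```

f(t) = 1 + 2·f(t-1), f(0)=2. Closed form: (2+1)·2^8 - 1 = 767.

Answer: 767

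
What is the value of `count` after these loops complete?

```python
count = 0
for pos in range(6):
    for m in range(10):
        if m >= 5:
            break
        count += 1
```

Inner breaks at 5, outer runs 6 times
`count` takes the values: 0 → 1 → 2 → 3 → 4 → 5 → 6 → 7 → 8 → 9 → 10 → 11 → 12 → 13 → 14 → 15 → 16 → 17 → 18 → 19 → 20 → 21 → 22 → 23 → 24 → 25 → 26 → 27 → 28 → 29 → 30

Answer: 30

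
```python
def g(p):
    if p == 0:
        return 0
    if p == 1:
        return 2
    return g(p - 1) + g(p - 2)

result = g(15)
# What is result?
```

Build up from base cases: g(0)=0, g(1)=2, g(2)=2, g(3)=4, g(4)=6, g(5)=10, g(6)=16, ..., g(15)=1220

Answer: 1220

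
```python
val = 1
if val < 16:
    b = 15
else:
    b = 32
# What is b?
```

Trace:
`val = 1` → val = 1
`if val < 16: ...` → val < 16 is True → b = 15
So b = 15

Answer: 15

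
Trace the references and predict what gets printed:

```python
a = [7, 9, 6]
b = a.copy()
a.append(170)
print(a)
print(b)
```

Key concept: list.copy() creates independent copy.
Step by step:
`a = [7, 9, 6]` → a = [7, 9, 6]
`b = a.copy()` → b = [7, 9, 6]
`a.append(170)` → a = [7, 9, 6, 170]
`print(a)` → prints [7, 9, 6, 170]
`print(b)` → prints [7, 9, 6]

Answer:
[7, 9, 6, 170]
[7, 9, 6]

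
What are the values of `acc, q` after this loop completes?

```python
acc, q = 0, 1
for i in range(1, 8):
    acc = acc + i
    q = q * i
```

Sum and factorial of 1 to 7
`acc, q` takes the values: (0, 1) → (1, 1) → (3, 1) → (3, 2) → (6, 2) → (6, 6) → (10, 6) → (10, 24) → (15, 24) → (15, 120) → (21, 120) → (21, 720) → (28, 720) → (28, 5040)

Answer: 28, 5040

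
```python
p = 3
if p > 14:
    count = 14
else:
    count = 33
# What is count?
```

Trace:
`p = 3` → p = 3
`if p > 14: ...` → p > 14 is False, take else branch → count = 33
So count = 33

Answer: 33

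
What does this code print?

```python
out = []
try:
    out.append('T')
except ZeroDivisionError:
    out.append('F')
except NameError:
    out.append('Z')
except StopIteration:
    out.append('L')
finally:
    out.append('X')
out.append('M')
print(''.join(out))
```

Execution trace: 'T' (try body, no exception) → 'X' (finally) → 'M' (after the try/except). Output: TXM

Answer: TXM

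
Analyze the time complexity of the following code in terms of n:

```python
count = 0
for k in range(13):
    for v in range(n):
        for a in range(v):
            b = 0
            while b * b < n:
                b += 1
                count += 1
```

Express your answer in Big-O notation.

Each loop level contributes: 1 × n × n × √n. Multiplying the contributions gives O(n^2√n).

Answer: O(n^2√n)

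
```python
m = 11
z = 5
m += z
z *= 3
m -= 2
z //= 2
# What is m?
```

Trace:
`m = 11` → m = 11
`z = 5` → z = 5
`m += z` → m = 16
`z *= 3` → z = 15
`m -= 2` → m = 14
`z //= 2` → z = 7
So m = 14

Answer: 14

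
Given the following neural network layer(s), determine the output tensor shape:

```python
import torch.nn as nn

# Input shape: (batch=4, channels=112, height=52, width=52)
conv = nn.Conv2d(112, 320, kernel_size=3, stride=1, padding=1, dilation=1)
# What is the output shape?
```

Input: (4, 112, 52, 52) -> Output: (4, 320, 52, 52)

Answer: (4, 320, 52, 52)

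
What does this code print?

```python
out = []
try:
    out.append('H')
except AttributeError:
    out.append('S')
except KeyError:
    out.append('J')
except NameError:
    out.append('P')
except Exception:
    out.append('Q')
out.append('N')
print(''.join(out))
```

Execution trace: 'H' (try body, no exception) → 'N' (after the try/except). Output: HN

Answer: HN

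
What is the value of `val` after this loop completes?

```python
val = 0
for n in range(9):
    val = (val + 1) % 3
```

Increment mod 3, 9 times = 0
`val` takes the values: 0 → 1 → 2 → 0 → 1 → 2 → 0 → 1 → 2 → 0

Answer: 0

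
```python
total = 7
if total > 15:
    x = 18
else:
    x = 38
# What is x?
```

Trace:
`total = 7` → total = 7
`if total > 15: ...` → total > 15 is False, take else branch → x = 38
So x = 38

Answer: 38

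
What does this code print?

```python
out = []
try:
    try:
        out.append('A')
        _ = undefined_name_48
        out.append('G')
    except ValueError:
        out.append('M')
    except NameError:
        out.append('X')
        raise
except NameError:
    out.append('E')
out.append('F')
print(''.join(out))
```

Execution trace: 'A' (inner try body) → 'X' (inner except NameError) → 'E' (outer except NameError) → 'F' (after the try/except). Output: AXEF

Answer: AXEF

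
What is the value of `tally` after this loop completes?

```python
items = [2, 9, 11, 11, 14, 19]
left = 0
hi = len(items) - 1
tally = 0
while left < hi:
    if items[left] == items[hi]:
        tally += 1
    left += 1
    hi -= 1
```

Count matching pairs from ends
`tally` takes the values: 0 → 1

Answer: 1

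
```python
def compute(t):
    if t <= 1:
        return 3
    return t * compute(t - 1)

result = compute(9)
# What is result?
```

compute(9) = 9 * 8 * 7 * 6 * 5 * 4 * 3 * 2 * 3 = 1088640

Answer: 1088640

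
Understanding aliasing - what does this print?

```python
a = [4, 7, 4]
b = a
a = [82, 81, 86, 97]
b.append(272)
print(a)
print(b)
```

Key concept: rebinding vs mutation: a is rebound to a new list, b still points at the original.
Step by step:
`a = [4, 7, 4]` → a = [4, 7, 4]
`b = a` → b = [4, 7, 4] (same object as a)
`a = [82, 81, 86, 97]` → a = [82, 81, 86, 97]
`b.append(272)` → b = [4, 7, 4, 272]
`print(a)` → prints [82, 81, 86, 97]
`print(b)` → prints [4, 7, 4, 272]

Answer:
[82, 81, 86, 97]
[4, 7, 4, 272]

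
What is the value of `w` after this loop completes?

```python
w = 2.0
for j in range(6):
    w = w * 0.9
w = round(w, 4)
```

Exponential decay: 2.0 * 0.9^6
`w` takes the values: 2.0 → 1.8 → 1.62 → 1.458 → 1.3122 → 1.18098 → 1.062882 → 1.0629

Answer: 1.0629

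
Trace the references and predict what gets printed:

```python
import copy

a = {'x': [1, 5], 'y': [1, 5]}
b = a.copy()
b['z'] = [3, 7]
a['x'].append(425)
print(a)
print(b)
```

Key concept: shallow copy of dict with mutable values.
Step by step:
`a = {'x': [1, 5], 'y': [1, 5]}` → a = {'x': [1, 5], 'y': [1, 5]}
`b = a.copy()` → b = {'x': [1, 5], 'y': [1, 5]}
`b['z'] = [3, 7]` → b = {'x': [1, 5], 'y': [1, 5], 'z': [3, 7]}
`a['x'].append(425)` → a = {'x': [1, 5, 425], 'y': [1, 5]}; b = {'x': [1, 5, 425], 'y': [1, 5], 'z': [3, 7]}
`print(a)` → prints {'x': [1, 5, 425], 'y': [1, 5]}
`print(b)` → prints {'x': [1, 5, 425], 'y': [1, 5], 'z': [3, 7]}

Answer:
{'x': [1, 5, 425], 'y': [1, 5]}
{'x': [1, 5, 425], 'y': [1, 5], 'z': [3, 7]}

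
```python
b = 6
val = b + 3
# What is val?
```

Trace:
`b = 6` → b = 6
`val = b + 3` → val = 9
So val = 9

Answer: 9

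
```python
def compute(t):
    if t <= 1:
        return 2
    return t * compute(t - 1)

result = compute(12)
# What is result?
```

compute(12) = 12 * 11 * 10 * 9 * 8 * 7 * 6 * 5 * 4 * 3 * 2 * 2 = 958003200

Answer: 958003200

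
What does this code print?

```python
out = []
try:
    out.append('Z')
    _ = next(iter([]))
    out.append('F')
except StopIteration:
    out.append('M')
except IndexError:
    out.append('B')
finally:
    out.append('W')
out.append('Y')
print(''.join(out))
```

Execution trace: 'Z' (try body) → 'M' (except StopIteration) → 'W' (finally) → 'Y' (after the try/except). Output: ZMWY

Answer: ZMWY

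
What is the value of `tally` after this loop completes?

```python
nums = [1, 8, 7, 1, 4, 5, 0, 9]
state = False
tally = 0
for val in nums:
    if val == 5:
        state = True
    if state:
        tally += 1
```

Count elements after first 5 in [1, 8, 7, 1, 4, 5, 0, 9]
`tally` takes the values: 0 → 1 → 2 → 3

Answer: 3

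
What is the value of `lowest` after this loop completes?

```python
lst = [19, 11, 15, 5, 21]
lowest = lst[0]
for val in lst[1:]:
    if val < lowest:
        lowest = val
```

Minimum of [19, 11, 15, 5, 21]
`lowest` takes the values: 19 → 11 → 5

Answer: 5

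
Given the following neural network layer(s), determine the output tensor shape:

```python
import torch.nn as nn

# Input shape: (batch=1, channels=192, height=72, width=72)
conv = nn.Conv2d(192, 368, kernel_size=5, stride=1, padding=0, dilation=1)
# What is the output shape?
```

Input: (1, 192, 72, 72) -> Output: (1, 368, 68, 68)

Answer: (1, 368, 68, 68)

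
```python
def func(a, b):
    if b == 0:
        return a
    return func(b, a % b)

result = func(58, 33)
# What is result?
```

func(58, 33) -> func(33, 25) -> func(25, 8) -> func(8, 1) -> func(1, 0) -> 1

Answer: 1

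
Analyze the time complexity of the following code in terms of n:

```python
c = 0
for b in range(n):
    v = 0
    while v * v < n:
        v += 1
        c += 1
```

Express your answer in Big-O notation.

Each loop level contributes: n × √n. Multiplying the contributions gives O(n√n).

Answer: O(n√n)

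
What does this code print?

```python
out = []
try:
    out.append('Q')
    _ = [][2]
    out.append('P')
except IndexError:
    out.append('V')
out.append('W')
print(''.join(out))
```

Execution trace: 'Q' (try body) → 'V' (except IndexError) → 'W' (after the try/except). Output: QVW

Answer: QVW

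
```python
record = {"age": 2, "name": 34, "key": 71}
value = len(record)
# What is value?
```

Trace:
`record = {"age": 2, "name": 34, "key": 71}` → record = {'age': 2, 'name': 34, 'key': 71}
`value = len(record)` → value = 3
So value = 3

Answer: 3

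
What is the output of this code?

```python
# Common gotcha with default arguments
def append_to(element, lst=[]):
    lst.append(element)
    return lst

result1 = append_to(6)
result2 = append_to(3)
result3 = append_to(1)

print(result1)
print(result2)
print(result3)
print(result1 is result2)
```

Key concept: mutable default argument gotcha.
Step by step:
`result1 = append_to(6)` → result1 = [6]
`result2 = append_to(3)` → result1 = [6, 3] (same object as result2); result2 = [6, 3] (same object as result1)
`result3 = append_to(1)` → result1 = [6, 3, 1] (same object as result2, result3); result2 = [6, 3, 1] (same object as result1, result3); result3 = [6, 3, 1] (same object as result1, result2)
`print(result1)` → prints [6, 3, 1]
`print(result2)` → prints [6, 3, 1]
`print(result3)` → prints [6, 3, 1]
`print(result1 is result2)` → prints True

Answer:
[6, 3, 1]
[6, 3, 1]
[6, 3, 1]
True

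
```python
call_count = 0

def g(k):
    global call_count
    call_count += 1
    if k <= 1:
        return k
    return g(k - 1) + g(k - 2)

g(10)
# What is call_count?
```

Calls(k) = 1 + Calls(k-1) + Calls(k-2); Calls(0)=Calls(1)=1. For k=10 this gives 177.

Answer: 177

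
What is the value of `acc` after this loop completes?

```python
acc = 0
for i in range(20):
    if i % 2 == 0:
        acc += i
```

Sum of even numbers 0 to 19
`acc` takes the values: 0 → 2 → 6 → 12 → 20 → 30 → 42 → 56 → 72 → 90

Answer: 90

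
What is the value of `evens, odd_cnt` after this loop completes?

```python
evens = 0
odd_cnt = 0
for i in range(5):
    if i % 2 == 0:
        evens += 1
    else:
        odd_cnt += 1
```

Count evens and odds in range(5)
`evens, odd_cnt` takes the values: (0, 0) → (1, 0) → (1, 1) → (2, 1) → (2, 2) → (3, 2)

Answer: 3, 2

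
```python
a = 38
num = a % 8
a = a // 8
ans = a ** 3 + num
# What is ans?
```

Trace:
`a = 38` → a = 38
`num = a % 8` → num = 6
`a = a // 8` → a = 4
`ans = a ** 3 + num` → ans = 70
So ans = 70

Answer: 70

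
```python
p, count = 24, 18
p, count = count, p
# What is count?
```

Trace:
`p, count = 24, 18` → p = 24; count = 18
`p, count = count, p` → p = 18; count = 24
So count = 24

Answer: 24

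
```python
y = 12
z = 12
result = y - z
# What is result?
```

Trace:
`y = 12` → y = 12
`z = 12` → z = 12
`result = y - z` → result = 0
So result = 0

Answer: 0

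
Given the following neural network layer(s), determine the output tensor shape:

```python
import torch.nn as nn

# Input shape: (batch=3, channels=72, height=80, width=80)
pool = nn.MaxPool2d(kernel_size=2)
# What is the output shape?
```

Input: (3, 72, 80, 80) -> Output: (3, 72, 40, 40)

Answer: (3, 72, 40, 40)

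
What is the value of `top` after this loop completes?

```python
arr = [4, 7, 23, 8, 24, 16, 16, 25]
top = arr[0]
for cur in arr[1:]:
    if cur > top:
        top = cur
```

Maximum of [4, 7, 23, 8, 24, 16, 16, 25]
`top` takes the values: 4 → 7 → 23 → 24 → 25

Answer: 25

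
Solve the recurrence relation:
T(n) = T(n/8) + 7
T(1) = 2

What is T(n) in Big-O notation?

Each step divides n by 8 and adds 7. After log_8(n) steps we reach T(1)=2. So T(n) = 7·log_8(n) + 2 = O(log n).

Answer: O(log n)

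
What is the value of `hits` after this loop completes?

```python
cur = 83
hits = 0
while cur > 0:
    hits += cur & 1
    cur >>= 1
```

Count set bits in 83 (binary: 0b1010011)
`hits` takes the values: 0 → 1 → 2 → 3 → 4

Answer: 4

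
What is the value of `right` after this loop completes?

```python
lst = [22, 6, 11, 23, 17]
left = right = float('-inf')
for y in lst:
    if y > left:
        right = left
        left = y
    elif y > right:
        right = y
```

Second largest (with repeats) in [22, 6, 11, 23, 17]
`right` takes the values: -inf → 6 → 11 → 22

Answer: 22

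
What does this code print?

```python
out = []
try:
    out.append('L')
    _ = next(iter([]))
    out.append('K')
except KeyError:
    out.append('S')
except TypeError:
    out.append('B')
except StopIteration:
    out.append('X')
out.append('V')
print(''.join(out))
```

Execution trace: 'L' (try body) → 'X' (except StopIteration) → 'V' (after the try/except). Output: LXV

Answer: LXV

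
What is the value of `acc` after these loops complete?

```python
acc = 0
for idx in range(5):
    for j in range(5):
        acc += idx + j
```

Sum of all idx+j for idx,j in 5x5
`acc` takes the values: 0 → 1 → 3 → 6 → 10 → 11 → 13 → 16 → 20 → 25 → 27 → 30 → 34 → 39 → 45 → 48 → 52 → 57 → 63 → 70 → 74 → 79 → 85 → 92 → 100

Answer: 100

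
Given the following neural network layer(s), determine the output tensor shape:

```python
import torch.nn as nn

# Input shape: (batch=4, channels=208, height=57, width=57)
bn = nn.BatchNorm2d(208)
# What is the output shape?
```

Input: (4, 208, 57, 57) -> Output: (4, 208, 57, 57)

Answer: (4, 208, 57, 57)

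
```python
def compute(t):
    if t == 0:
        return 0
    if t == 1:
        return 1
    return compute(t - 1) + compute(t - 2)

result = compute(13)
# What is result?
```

Build up from base cases: compute(0)=0, compute(1)=1, compute(2)=1, compute(3)=2, compute(4)=3, compute(5)=5, compute(6)=8, ..., compute(13)=233

Answer: 233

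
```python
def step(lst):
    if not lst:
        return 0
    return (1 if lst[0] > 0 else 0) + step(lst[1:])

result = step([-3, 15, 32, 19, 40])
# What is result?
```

Count of positive elements in [-3, 15, 32, 19, 40] = 4

Answer: 4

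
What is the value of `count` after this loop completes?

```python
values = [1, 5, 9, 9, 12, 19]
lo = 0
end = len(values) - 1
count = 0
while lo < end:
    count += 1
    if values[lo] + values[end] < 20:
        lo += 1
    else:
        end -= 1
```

Steps to find pair summing to 20
`count` takes the values: 0 → 1 → 2 → 3 → 4 → 5

Answer: 5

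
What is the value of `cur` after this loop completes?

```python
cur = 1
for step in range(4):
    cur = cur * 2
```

Multiply by 2, 4 times: 1 * 2^4 = 16
`cur` takes the values: 1 → 2 → 4 → 8 → 16

Answer: 16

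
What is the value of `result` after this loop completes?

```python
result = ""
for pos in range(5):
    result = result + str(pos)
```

Concatenate digits 0 to 4
`result` takes the values: "" → "0" → "01" → "012" → "0123" → "01234"

Answer: "01234"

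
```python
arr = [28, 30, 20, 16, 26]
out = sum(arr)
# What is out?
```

Trace:
`arr = [28, 30, 20, 16, 26]` → arr = [28, 30, 20, 16, 26]
`out = sum(arr)` → out = 120
So out = 120

Answer: 120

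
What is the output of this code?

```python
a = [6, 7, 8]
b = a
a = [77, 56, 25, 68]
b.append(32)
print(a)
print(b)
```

Key concept: rebinding vs mutation: a is rebound to a new list, b still points at the original.
Step by step:
`a = [6, 7, 8]` → a = [6, 7, 8]
`b = a` → b = [6, 7, 8] (same object as a)
`a = [77, 56, 25, 68]` → a = [77, 56, 25, 68]
`b.append(32)` → b = [6, 7, 8, 32]
`print(a)` → prints [77, 56, 25, 68]
`print(b)` → prints [6, 7, 8, 32]

Answer:
[77, 56, 25, 68]
[6, 7, 8, 32]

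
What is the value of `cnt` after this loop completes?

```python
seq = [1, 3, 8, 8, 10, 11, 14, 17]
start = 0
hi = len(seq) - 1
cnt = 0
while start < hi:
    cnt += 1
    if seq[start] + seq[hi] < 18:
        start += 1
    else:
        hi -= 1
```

Steps to find pair summing to 18
`cnt` takes the values: 0 → 1 → 2 → 3 → 4 → 5 → 6 → 7

Answer: 7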